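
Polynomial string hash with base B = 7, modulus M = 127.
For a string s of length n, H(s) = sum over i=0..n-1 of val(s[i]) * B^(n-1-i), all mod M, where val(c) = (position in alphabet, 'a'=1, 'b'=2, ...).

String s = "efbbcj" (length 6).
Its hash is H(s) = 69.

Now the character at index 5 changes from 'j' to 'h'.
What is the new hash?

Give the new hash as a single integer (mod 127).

val('j') = 10, val('h') = 8
Position k = 5, exponent = n-1-k = 0
B^0 mod M = 7^0 mod 127 = 1
Delta = (8 - 10) * 1 mod 127 = 125
New hash = (69 + 125) mod 127 = 67

Answer: 67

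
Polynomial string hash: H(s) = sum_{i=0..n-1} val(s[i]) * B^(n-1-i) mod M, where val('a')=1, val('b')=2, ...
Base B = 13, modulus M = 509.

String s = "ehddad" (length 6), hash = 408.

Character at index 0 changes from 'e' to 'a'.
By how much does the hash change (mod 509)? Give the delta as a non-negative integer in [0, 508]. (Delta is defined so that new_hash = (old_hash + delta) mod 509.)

Delta formula: (val(new) - val(old)) * B^(n-1-k) mod M
  val('a') - val('e') = 1 - 5 = -4
  B^(n-1-k) = 13^5 mod 509 = 232
  Delta = -4 * 232 mod 509 = 90

Answer: 90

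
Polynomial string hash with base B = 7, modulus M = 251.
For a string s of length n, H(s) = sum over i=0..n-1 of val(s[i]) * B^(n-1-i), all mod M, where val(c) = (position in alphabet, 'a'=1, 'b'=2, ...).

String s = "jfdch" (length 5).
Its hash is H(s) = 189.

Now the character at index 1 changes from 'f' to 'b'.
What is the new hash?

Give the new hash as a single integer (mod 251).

Answer: 72

Derivation:
val('f') = 6, val('b') = 2
Position k = 1, exponent = n-1-k = 3
B^3 mod M = 7^3 mod 251 = 92
Delta = (2 - 6) * 92 mod 251 = 134
New hash = (189 + 134) mod 251 = 72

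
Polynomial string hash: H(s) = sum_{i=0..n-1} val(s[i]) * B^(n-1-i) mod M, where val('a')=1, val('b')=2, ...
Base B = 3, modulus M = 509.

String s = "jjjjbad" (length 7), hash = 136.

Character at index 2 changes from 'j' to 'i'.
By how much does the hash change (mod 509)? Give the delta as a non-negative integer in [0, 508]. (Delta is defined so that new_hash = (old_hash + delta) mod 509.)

Answer: 428

Derivation:
Delta formula: (val(new) - val(old)) * B^(n-1-k) mod M
  val('i') - val('j') = 9 - 10 = -1
  B^(n-1-k) = 3^4 mod 509 = 81
  Delta = -1 * 81 mod 509 = 428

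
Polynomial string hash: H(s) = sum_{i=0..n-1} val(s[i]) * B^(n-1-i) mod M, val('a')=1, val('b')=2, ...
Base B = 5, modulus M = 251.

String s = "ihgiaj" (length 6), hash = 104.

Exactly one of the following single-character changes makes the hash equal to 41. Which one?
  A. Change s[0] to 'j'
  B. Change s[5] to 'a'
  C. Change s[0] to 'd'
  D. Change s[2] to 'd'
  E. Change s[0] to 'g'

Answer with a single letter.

Option A: s[0]='i'->'j', delta=(10-9)*5^5 mod 251 = 113, hash=104+113 mod 251 = 217
Option B: s[5]='j'->'a', delta=(1-10)*5^0 mod 251 = 242, hash=104+242 mod 251 = 95
Option C: s[0]='i'->'d', delta=(4-9)*5^5 mod 251 = 188, hash=104+188 mod 251 = 41 <-- target
Option D: s[2]='g'->'d', delta=(4-7)*5^3 mod 251 = 127, hash=104+127 mod 251 = 231
Option E: s[0]='i'->'g', delta=(7-9)*5^5 mod 251 = 25, hash=104+25 mod 251 = 129

Answer: C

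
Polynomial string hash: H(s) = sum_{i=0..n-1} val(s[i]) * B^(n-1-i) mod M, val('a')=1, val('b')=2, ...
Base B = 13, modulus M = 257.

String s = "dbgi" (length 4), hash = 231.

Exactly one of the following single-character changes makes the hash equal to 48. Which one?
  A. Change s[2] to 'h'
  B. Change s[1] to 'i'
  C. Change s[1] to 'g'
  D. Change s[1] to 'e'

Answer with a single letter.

Option A: s[2]='g'->'h', delta=(8-7)*13^1 mod 257 = 13, hash=231+13 mod 257 = 244
Option B: s[1]='b'->'i', delta=(9-2)*13^2 mod 257 = 155, hash=231+155 mod 257 = 129
Option C: s[1]='b'->'g', delta=(7-2)*13^2 mod 257 = 74, hash=231+74 mod 257 = 48 <-- target
Option D: s[1]='b'->'e', delta=(5-2)*13^2 mod 257 = 250, hash=231+250 mod 257 = 224

Answer: C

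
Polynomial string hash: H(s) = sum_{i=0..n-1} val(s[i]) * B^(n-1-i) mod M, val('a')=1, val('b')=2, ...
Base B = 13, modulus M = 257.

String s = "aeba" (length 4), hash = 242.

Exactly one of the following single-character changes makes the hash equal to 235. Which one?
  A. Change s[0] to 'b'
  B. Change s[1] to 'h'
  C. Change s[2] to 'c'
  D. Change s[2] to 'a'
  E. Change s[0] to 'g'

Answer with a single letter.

Answer: B

Derivation:
Option A: s[0]='a'->'b', delta=(2-1)*13^3 mod 257 = 141, hash=242+141 mod 257 = 126
Option B: s[1]='e'->'h', delta=(8-5)*13^2 mod 257 = 250, hash=242+250 mod 257 = 235 <-- target
Option C: s[2]='b'->'c', delta=(3-2)*13^1 mod 257 = 13, hash=242+13 mod 257 = 255
Option D: s[2]='b'->'a', delta=(1-2)*13^1 mod 257 = 244, hash=242+244 mod 257 = 229
Option E: s[0]='a'->'g', delta=(7-1)*13^3 mod 257 = 75, hash=242+75 mod 257 = 60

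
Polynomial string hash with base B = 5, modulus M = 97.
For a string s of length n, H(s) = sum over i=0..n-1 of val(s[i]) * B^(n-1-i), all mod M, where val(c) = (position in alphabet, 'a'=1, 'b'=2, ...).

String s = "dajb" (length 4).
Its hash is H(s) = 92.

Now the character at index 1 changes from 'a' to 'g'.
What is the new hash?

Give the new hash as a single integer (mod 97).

Answer: 48

Derivation:
val('a') = 1, val('g') = 7
Position k = 1, exponent = n-1-k = 2
B^2 mod M = 5^2 mod 97 = 25
Delta = (7 - 1) * 25 mod 97 = 53
New hash = (92 + 53) mod 97 = 48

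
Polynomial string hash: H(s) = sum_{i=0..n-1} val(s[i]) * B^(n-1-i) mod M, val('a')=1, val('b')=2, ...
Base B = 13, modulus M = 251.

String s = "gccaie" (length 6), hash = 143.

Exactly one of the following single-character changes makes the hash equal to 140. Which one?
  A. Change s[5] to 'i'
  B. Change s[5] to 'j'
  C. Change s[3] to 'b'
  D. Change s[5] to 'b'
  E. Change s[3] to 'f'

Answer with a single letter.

Option A: s[5]='e'->'i', delta=(9-5)*13^0 mod 251 = 4, hash=143+4 mod 251 = 147
Option B: s[5]='e'->'j', delta=(10-5)*13^0 mod 251 = 5, hash=143+5 mod 251 = 148
Option C: s[3]='a'->'b', delta=(2-1)*13^2 mod 251 = 169, hash=143+169 mod 251 = 61
Option D: s[5]='e'->'b', delta=(2-5)*13^0 mod 251 = 248, hash=143+248 mod 251 = 140 <-- target
Option E: s[3]='a'->'f', delta=(6-1)*13^2 mod 251 = 92, hash=143+92 mod 251 = 235

Answer: D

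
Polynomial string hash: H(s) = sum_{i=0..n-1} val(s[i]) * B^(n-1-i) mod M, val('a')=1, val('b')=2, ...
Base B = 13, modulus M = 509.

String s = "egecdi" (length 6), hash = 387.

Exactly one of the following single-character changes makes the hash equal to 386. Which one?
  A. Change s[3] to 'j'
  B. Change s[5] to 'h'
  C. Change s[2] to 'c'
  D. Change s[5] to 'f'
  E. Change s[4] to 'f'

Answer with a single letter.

Option A: s[3]='c'->'j', delta=(10-3)*13^2 mod 509 = 165, hash=387+165 mod 509 = 43
Option B: s[5]='i'->'h', delta=(8-9)*13^0 mod 509 = 508, hash=387+508 mod 509 = 386 <-- target
Option C: s[2]='e'->'c', delta=(3-5)*13^3 mod 509 = 187, hash=387+187 mod 509 = 65
Option D: s[5]='i'->'f', delta=(6-9)*13^0 mod 509 = 506, hash=387+506 mod 509 = 384
Option E: s[4]='d'->'f', delta=(6-4)*13^1 mod 509 = 26, hash=387+26 mod 509 = 413

Answer: B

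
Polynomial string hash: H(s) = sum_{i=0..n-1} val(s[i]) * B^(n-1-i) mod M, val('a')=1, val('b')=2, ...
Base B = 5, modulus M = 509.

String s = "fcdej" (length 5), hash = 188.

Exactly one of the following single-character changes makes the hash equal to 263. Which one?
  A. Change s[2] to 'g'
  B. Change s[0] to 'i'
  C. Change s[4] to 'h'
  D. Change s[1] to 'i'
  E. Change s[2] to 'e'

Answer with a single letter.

Option A: s[2]='d'->'g', delta=(7-4)*5^2 mod 509 = 75, hash=188+75 mod 509 = 263 <-- target
Option B: s[0]='f'->'i', delta=(9-6)*5^4 mod 509 = 348, hash=188+348 mod 509 = 27
Option C: s[4]='j'->'h', delta=(8-10)*5^0 mod 509 = 507, hash=188+507 mod 509 = 186
Option D: s[1]='c'->'i', delta=(9-3)*5^3 mod 509 = 241, hash=188+241 mod 509 = 429
Option E: s[2]='d'->'e', delta=(5-4)*5^2 mod 509 = 25, hash=188+25 mod 509 = 213

Answer: A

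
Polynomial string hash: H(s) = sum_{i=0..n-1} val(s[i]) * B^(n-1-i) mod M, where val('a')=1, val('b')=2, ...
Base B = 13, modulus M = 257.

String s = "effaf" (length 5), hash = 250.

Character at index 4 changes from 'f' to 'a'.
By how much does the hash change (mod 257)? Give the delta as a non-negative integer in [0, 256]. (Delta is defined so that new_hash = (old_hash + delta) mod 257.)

Answer: 252

Derivation:
Delta formula: (val(new) - val(old)) * B^(n-1-k) mod M
  val('a') - val('f') = 1 - 6 = -5
  B^(n-1-k) = 13^0 mod 257 = 1
  Delta = -5 * 1 mod 257 = 252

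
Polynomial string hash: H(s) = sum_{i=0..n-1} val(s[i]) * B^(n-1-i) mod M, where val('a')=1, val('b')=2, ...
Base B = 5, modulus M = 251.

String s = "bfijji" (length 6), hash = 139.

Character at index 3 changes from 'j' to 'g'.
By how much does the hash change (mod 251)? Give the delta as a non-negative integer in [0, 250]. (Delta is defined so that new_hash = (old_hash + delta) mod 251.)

Delta formula: (val(new) - val(old)) * B^(n-1-k) mod M
  val('g') - val('j') = 7 - 10 = -3
  B^(n-1-k) = 5^2 mod 251 = 25
  Delta = -3 * 25 mod 251 = 176

Answer: 176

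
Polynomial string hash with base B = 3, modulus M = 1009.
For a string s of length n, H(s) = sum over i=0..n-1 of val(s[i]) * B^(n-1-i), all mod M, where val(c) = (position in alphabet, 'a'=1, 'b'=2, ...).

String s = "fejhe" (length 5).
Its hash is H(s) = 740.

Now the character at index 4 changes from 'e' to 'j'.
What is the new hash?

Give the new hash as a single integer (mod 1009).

val('e') = 5, val('j') = 10
Position k = 4, exponent = n-1-k = 0
B^0 mod M = 3^0 mod 1009 = 1
Delta = (10 - 5) * 1 mod 1009 = 5
New hash = (740 + 5) mod 1009 = 745

Answer: 745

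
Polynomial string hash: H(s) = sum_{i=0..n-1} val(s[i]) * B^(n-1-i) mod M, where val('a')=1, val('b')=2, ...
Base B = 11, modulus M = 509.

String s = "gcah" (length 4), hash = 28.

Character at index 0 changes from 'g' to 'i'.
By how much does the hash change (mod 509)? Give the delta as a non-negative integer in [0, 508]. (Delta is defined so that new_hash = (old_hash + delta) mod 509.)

Delta formula: (val(new) - val(old)) * B^(n-1-k) mod M
  val('i') - val('g') = 9 - 7 = 2
  B^(n-1-k) = 11^3 mod 509 = 313
  Delta = 2 * 313 mod 509 = 117

Answer: 117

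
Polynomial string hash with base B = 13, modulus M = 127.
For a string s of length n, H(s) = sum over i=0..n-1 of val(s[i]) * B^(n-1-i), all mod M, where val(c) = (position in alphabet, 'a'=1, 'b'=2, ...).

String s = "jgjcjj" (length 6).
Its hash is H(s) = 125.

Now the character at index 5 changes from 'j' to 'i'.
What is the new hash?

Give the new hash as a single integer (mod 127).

val('j') = 10, val('i') = 9
Position k = 5, exponent = n-1-k = 0
B^0 mod M = 13^0 mod 127 = 1
Delta = (9 - 10) * 1 mod 127 = 126
New hash = (125 + 126) mod 127 = 124

Answer: 124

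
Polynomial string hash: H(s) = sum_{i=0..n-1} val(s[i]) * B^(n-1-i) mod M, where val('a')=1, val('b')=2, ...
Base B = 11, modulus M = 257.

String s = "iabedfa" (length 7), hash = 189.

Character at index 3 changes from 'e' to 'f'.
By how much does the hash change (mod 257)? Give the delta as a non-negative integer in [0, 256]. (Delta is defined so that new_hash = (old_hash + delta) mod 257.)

Delta formula: (val(new) - val(old)) * B^(n-1-k) mod M
  val('f') - val('e') = 6 - 5 = 1
  B^(n-1-k) = 11^3 mod 257 = 46
  Delta = 1 * 46 mod 257 = 46

Answer: 46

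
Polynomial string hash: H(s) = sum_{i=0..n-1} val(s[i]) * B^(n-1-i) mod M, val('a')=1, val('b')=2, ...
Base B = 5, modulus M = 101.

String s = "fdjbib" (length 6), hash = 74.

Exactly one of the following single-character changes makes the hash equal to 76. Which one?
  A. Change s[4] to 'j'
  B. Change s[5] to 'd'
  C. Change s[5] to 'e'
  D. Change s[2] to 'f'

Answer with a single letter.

Option A: s[4]='i'->'j', delta=(10-9)*5^1 mod 101 = 5, hash=74+5 mod 101 = 79
Option B: s[5]='b'->'d', delta=(4-2)*5^0 mod 101 = 2, hash=74+2 mod 101 = 76 <-- target
Option C: s[5]='b'->'e', delta=(5-2)*5^0 mod 101 = 3, hash=74+3 mod 101 = 77
Option D: s[2]='j'->'f', delta=(6-10)*5^3 mod 101 = 5, hash=74+5 mod 101 = 79

Answer: B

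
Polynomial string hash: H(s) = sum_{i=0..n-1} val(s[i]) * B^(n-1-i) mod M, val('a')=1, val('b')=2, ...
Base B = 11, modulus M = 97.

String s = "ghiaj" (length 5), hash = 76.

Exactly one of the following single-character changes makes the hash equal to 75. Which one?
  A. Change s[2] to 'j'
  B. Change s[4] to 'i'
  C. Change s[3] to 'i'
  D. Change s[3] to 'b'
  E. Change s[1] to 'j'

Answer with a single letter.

Answer: B

Derivation:
Option A: s[2]='i'->'j', delta=(10-9)*11^2 mod 97 = 24, hash=76+24 mod 97 = 3
Option B: s[4]='j'->'i', delta=(9-10)*11^0 mod 97 = 96, hash=76+96 mod 97 = 75 <-- target
Option C: s[3]='a'->'i', delta=(9-1)*11^1 mod 97 = 88, hash=76+88 mod 97 = 67
Option D: s[3]='a'->'b', delta=(2-1)*11^1 mod 97 = 11, hash=76+11 mod 97 = 87
Option E: s[1]='h'->'j', delta=(10-8)*11^3 mod 97 = 43, hash=76+43 mod 97 = 22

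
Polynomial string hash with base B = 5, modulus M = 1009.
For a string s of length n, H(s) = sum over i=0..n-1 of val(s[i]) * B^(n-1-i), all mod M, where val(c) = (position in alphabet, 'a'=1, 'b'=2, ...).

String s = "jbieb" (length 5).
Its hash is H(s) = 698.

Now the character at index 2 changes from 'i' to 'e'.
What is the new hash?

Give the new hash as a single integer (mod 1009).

val('i') = 9, val('e') = 5
Position k = 2, exponent = n-1-k = 2
B^2 mod M = 5^2 mod 1009 = 25
Delta = (5 - 9) * 25 mod 1009 = 909
New hash = (698 + 909) mod 1009 = 598

Answer: 598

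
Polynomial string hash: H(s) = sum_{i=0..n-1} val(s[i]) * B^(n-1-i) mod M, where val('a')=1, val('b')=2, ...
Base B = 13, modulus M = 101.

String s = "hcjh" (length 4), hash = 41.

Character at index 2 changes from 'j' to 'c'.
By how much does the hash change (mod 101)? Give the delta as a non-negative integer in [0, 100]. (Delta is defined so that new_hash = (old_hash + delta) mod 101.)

Delta formula: (val(new) - val(old)) * B^(n-1-k) mod M
  val('c') - val('j') = 3 - 10 = -7
  B^(n-1-k) = 13^1 mod 101 = 13
  Delta = -7 * 13 mod 101 = 10

Answer: 10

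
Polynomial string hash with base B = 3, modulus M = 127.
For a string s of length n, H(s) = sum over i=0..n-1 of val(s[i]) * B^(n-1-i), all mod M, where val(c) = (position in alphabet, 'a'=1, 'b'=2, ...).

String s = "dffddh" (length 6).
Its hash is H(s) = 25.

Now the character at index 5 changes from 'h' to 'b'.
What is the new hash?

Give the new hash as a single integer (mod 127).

Answer: 19

Derivation:
val('h') = 8, val('b') = 2
Position k = 5, exponent = n-1-k = 0
B^0 mod M = 3^0 mod 127 = 1
Delta = (2 - 8) * 1 mod 127 = 121
New hash = (25 + 121) mod 127 = 19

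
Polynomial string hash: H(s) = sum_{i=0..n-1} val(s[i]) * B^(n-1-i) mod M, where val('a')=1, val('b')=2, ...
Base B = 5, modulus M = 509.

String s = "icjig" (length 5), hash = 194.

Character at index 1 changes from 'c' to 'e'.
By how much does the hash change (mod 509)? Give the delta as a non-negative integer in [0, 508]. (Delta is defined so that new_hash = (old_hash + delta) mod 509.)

Delta formula: (val(new) - val(old)) * B^(n-1-k) mod M
  val('e') - val('c') = 5 - 3 = 2
  B^(n-1-k) = 5^3 mod 509 = 125
  Delta = 2 * 125 mod 509 = 250

Answer: 250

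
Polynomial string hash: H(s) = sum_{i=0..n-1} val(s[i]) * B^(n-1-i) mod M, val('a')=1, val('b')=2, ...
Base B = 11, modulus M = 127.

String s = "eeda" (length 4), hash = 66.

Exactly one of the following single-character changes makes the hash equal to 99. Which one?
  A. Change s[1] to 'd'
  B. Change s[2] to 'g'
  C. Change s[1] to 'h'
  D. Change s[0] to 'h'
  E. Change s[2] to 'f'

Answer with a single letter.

Option A: s[1]='e'->'d', delta=(4-5)*11^2 mod 127 = 6, hash=66+6 mod 127 = 72
Option B: s[2]='d'->'g', delta=(7-4)*11^1 mod 127 = 33, hash=66+33 mod 127 = 99 <-- target
Option C: s[1]='e'->'h', delta=(8-5)*11^2 mod 127 = 109, hash=66+109 mod 127 = 48
Option D: s[0]='e'->'h', delta=(8-5)*11^3 mod 127 = 56, hash=66+56 mod 127 = 122
Option E: s[2]='d'->'f', delta=(6-4)*11^1 mod 127 = 22, hash=66+22 mod 127 = 88

Answer: B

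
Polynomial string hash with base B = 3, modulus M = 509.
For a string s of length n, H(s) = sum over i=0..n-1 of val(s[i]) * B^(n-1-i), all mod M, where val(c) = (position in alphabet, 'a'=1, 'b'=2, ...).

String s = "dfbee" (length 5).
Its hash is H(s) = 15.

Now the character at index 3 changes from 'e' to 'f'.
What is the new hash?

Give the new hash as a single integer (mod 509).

Answer: 18

Derivation:
val('e') = 5, val('f') = 6
Position k = 3, exponent = n-1-k = 1
B^1 mod M = 3^1 mod 509 = 3
Delta = (6 - 5) * 3 mod 509 = 3
New hash = (15 + 3) mod 509 = 18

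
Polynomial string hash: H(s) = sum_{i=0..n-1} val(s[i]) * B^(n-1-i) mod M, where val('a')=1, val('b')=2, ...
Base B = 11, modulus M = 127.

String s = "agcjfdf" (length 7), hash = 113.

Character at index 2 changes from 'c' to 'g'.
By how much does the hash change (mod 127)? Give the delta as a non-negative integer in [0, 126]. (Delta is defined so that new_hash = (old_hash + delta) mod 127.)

Delta formula: (val(new) - val(old)) * B^(n-1-k) mod M
  val('g') - val('c') = 7 - 3 = 4
  B^(n-1-k) = 11^4 mod 127 = 36
  Delta = 4 * 36 mod 127 = 17

Answer: 17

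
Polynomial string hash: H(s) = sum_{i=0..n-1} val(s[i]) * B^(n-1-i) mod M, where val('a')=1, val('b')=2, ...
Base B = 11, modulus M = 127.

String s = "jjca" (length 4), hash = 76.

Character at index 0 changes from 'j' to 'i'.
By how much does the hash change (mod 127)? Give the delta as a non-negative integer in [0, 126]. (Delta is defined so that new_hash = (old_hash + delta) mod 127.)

Answer: 66

Derivation:
Delta formula: (val(new) - val(old)) * B^(n-1-k) mod M
  val('i') - val('j') = 9 - 10 = -1
  B^(n-1-k) = 11^3 mod 127 = 61
  Delta = -1 * 61 mod 127 = 66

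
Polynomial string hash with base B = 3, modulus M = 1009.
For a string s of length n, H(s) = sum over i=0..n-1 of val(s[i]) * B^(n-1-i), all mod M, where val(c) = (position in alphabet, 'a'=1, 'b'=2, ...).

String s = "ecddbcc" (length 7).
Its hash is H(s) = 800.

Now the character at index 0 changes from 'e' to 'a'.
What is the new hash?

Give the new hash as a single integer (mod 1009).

Answer: 911

Derivation:
val('e') = 5, val('a') = 1
Position k = 0, exponent = n-1-k = 6
B^6 mod M = 3^6 mod 1009 = 729
Delta = (1 - 5) * 729 mod 1009 = 111
New hash = (800 + 111) mod 1009 = 911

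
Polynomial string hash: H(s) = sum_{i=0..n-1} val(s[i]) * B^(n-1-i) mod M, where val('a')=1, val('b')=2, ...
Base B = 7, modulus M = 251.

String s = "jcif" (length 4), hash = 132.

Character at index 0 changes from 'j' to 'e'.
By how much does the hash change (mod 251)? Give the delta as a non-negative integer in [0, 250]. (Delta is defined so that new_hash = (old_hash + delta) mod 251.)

Delta formula: (val(new) - val(old)) * B^(n-1-k) mod M
  val('e') - val('j') = 5 - 10 = -5
  B^(n-1-k) = 7^3 mod 251 = 92
  Delta = -5 * 92 mod 251 = 42

Answer: 42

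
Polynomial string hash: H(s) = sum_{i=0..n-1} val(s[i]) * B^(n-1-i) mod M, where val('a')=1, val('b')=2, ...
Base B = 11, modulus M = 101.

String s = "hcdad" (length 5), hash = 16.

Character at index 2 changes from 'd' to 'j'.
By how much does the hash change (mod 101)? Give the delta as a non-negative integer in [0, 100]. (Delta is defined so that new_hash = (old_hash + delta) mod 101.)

Delta formula: (val(new) - val(old)) * B^(n-1-k) mod M
  val('j') - val('d') = 10 - 4 = 6
  B^(n-1-k) = 11^2 mod 101 = 20
  Delta = 6 * 20 mod 101 = 19

Answer: 19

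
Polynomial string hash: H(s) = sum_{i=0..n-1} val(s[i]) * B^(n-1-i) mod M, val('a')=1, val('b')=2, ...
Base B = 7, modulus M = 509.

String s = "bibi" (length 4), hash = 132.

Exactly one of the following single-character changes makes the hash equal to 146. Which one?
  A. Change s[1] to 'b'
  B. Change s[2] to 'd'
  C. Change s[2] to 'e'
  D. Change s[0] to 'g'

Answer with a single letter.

Option A: s[1]='i'->'b', delta=(2-9)*7^2 mod 509 = 166, hash=132+166 mod 509 = 298
Option B: s[2]='b'->'d', delta=(4-2)*7^1 mod 509 = 14, hash=132+14 mod 509 = 146 <-- target
Option C: s[2]='b'->'e', delta=(5-2)*7^1 mod 509 = 21, hash=132+21 mod 509 = 153
Option D: s[0]='b'->'g', delta=(7-2)*7^3 mod 509 = 188, hash=132+188 mod 509 = 320

Answer: B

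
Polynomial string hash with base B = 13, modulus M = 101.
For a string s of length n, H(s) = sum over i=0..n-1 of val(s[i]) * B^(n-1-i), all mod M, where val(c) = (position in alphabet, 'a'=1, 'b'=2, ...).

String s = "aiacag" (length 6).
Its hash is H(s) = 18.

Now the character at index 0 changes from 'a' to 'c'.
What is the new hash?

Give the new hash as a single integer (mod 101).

Answer: 52

Derivation:
val('a') = 1, val('c') = 3
Position k = 0, exponent = n-1-k = 5
B^5 mod M = 13^5 mod 101 = 17
Delta = (3 - 1) * 17 mod 101 = 34
New hash = (18 + 34) mod 101 = 52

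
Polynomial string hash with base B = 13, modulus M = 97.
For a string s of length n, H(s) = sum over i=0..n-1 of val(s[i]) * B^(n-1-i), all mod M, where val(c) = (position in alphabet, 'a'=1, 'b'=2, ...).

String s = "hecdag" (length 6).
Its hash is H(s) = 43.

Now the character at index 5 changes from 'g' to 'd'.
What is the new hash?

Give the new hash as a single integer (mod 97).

Answer: 40

Derivation:
val('g') = 7, val('d') = 4
Position k = 5, exponent = n-1-k = 0
B^0 mod M = 13^0 mod 97 = 1
Delta = (4 - 7) * 1 mod 97 = 94
New hash = (43 + 94) mod 97 = 40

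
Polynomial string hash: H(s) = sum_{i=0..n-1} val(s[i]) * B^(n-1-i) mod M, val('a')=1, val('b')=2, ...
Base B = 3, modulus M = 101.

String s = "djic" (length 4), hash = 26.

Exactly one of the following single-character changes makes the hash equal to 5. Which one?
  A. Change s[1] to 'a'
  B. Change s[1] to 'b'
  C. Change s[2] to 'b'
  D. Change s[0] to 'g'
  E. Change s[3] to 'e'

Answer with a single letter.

Answer: C

Derivation:
Option A: s[1]='j'->'a', delta=(1-10)*3^2 mod 101 = 20, hash=26+20 mod 101 = 46
Option B: s[1]='j'->'b', delta=(2-10)*3^2 mod 101 = 29, hash=26+29 mod 101 = 55
Option C: s[2]='i'->'b', delta=(2-9)*3^1 mod 101 = 80, hash=26+80 mod 101 = 5 <-- target
Option D: s[0]='d'->'g', delta=(7-4)*3^3 mod 101 = 81, hash=26+81 mod 101 = 6
Option E: s[3]='c'->'e', delta=(5-3)*3^0 mod 101 = 2, hash=26+2 mod 101 = 28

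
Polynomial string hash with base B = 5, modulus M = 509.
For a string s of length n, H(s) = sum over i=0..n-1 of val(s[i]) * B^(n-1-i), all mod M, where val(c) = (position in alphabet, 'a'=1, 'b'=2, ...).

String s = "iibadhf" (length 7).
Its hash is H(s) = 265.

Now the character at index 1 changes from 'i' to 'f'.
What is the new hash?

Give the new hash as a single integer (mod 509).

Answer: 52

Derivation:
val('i') = 9, val('f') = 6
Position k = 1, exponent = n-1-k = 5
B^5 mod M = 5^5 mod 509 = 71
Delta = (6 - 9) * 71 mod 509 = 296
New hash = (265 + 296) mod 509 = 52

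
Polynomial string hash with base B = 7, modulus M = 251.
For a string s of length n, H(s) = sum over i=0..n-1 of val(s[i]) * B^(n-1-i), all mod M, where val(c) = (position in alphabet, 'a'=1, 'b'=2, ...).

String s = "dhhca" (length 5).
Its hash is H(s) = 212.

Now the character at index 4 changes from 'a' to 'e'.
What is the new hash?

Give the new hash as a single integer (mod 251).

val('a') = 1, val('e') = 5
Position k = 4, exponent = n-1-k = 0
B^0 mod M = 7^0 mod 251 = 1
Delta = (5 - 1) * 1 mod 251 = 4
New hash = (212 + 4) mod 251 = 216

Answer: 216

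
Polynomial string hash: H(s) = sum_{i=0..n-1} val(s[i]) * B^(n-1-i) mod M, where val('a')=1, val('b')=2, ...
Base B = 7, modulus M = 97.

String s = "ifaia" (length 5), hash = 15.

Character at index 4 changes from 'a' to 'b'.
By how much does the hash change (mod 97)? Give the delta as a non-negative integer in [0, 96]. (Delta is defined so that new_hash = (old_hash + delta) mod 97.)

Delta formula: (val(new) - val(old)) * B^(n-1-k) mod M
  val('b') - val('a') = 2 - 1 = 1
  B^(n-1-k) = 7^0 mod 97 = 1
  Delta = 1 * 1 mod 97 = 1

Answer: 1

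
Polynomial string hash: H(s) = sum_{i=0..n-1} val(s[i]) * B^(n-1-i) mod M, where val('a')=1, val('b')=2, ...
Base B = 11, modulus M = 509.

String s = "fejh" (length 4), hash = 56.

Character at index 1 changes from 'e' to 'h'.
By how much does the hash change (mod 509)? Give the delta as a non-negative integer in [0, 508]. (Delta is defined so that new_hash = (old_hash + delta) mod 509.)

Delta formula: (val(new) - val(old)) * B^(n-1-k) mod M
  val('h') - val('e') = 8 - 5 = 3
  B^(n-1-k) = 11^2 mod 509 = 121
  Delta = 3 * 121 mod 509 = 363

Answer: 363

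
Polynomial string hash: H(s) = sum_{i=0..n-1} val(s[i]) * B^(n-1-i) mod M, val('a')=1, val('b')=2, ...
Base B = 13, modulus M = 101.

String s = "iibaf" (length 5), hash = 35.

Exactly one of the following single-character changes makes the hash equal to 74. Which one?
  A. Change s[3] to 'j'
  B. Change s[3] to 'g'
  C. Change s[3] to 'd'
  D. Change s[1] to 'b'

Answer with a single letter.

Answer: C

Derivation:
Option A: s[3]='a'->'j', delta=(10-1)*13^1 mod 101 = 16, hash=35+16 mod 101 = 51
Option B: s[3]='a'->'g', delta=(7-1)*13^1 mod 101 = 78, hash=35+78 mod 101 = 12
Option C: s[3]='a'->'d', delta=(4-1)*13^1 mod 101 = 39, hash=35+39 mod 101 = 74 <-- target
Option D: s[1]='i'->'b', delta=(2-9)*13^3 mod 101 = 74, hash=35+74 mod 101 = 8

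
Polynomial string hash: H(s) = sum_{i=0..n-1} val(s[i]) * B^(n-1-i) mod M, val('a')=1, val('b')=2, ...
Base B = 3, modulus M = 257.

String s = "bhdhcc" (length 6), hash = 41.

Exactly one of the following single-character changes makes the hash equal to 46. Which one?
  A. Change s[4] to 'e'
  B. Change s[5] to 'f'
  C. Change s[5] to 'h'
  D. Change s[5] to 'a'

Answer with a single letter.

Option A: s[4]='c'->'e', delta=(5-3)*3^1 mod 257 = 6, hash=41+6 mod 257 = 47
Option B: s[5]='c'->'f', delta=(6-3)*3^0 mod 257 = 3, hash=41+3 mod 257 = 44
Option C: s[5]='c'->'h', delta=(8-3)*3^0 mod 257 = 5, hash=41+5 mod 257 = 46 <-- target
Option D: s[5]='c'->'a', delta=(1-3)*3^0 mod 257 = 255, hash=41+255 mod 257 = 39

Answer: C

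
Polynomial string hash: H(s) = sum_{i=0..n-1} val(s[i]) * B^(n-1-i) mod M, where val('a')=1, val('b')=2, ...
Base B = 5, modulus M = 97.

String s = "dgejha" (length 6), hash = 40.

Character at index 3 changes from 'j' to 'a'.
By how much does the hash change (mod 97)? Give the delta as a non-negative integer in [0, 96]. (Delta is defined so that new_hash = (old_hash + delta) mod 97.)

Answer: 66

Derivation:
Delta formula: (val(new) - val(old)) * B^(n-1-k) mod M
  val('a') - val('j') = 1 - 10 = -9
  B^(n-1-k) = 5^2 mod 97 = 25
  Delta = -9 * 25 mod 97 = 66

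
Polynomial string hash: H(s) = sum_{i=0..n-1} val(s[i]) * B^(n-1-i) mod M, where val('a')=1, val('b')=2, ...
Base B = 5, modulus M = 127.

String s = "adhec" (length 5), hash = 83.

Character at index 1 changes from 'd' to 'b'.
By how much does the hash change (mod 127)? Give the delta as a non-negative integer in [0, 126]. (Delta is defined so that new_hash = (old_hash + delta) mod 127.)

Delta formula: (val(new) - val(old)) * B^(n-1-k) mod M
  val('b') - val('d') = 2 - 4 = -2
  B^(n-1-k) = 5^3 mod 127 = 125
  Delta = -2 * 125 mod 127 = 4

Answer: 4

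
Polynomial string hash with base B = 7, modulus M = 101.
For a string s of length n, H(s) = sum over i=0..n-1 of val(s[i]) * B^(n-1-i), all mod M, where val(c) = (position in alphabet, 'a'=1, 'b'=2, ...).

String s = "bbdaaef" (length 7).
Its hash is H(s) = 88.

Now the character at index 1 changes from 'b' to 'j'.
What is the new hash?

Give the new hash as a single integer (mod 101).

val('b') = 2, val('j') = 10
Position k = 1, exponent = n-1-k = 5
B^5 mod M = 7^5 mod 101 = 41
Delta = (10 - 2) * 41 mod 101 = 25
New hash = (88 + 25) mod 101 = 12

Answer: 12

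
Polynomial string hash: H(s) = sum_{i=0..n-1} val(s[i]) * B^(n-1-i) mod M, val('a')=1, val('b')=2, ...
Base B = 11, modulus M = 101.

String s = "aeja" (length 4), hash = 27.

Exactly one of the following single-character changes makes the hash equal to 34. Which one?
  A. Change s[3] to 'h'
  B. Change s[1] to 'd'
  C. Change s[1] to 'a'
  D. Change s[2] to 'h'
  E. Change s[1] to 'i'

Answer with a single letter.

Option A: s[3]='a'->'h', delta=(8-1)*11^0 mod 101 = 7, hash=27+7 mod 101 = 34 <-- target
Option B: s[1]='e'->'d', delta=(4-5)*11^2 mod 101 = 81, hash=27+81 mod 101 = 7
Option C: s[1]='e'->'a', delta=(1-5)*11^2 mod 101 = 21, hash=27+21 mod 101 = 48
Option D: s[2]='j'->'h', delta=(8-10)*11^1 mod 101 = 79, hash=27+79 mod 101 = 5
Option E: s[1]='e'->'i', delta=(9-5)*11^2 mod 101 = 80, hash=27+80 mod 101 = 6

Answer: A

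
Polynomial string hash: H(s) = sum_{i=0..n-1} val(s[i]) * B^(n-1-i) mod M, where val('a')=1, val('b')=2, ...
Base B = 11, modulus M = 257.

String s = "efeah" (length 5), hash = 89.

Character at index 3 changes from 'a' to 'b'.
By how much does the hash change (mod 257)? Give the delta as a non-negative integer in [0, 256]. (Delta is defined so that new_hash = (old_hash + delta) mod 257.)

Delta formula: (val(new) - val(old)) * B^(n-1-k) mod M
  val('b') - val('a') = 2 - 1 = 1
  B^(n-1-k) = 11^1 mod 257 = 11
  Delta = 1 * 11 mod 257 = 11

Answer: 11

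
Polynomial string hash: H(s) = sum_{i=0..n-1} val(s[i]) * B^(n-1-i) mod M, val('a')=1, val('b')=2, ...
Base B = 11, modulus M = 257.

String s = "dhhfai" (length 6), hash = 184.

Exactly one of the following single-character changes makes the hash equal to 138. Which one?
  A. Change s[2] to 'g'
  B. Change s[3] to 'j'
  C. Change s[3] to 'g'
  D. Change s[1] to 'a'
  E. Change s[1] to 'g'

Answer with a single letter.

Option A: s[2]='h'->'g', delta=(7-8)*11^3 mod 257 = 211, hash=184+211 mod 257 = 138 <-- target
Option B: s[3]='f'->'j', delta=(10-6)*11^2 mod 257 = 227, hash=184+227 mod 257 = 154
Option C: s[3]='f'->'g', delta=(7-6)*11^2 mod 257 = 121, hash=184+121 mod 257 = 48
Option D: s[1]='h'->'a', delta=(1-8)*11^4 mod 257 = 56, hash=184+56 mod 257 = 240
Option E: s[1]='h'->'g', delta=(7-8)*11^4 mod 257 = 8, hash=184+8 mod 257 = 192

Answer: A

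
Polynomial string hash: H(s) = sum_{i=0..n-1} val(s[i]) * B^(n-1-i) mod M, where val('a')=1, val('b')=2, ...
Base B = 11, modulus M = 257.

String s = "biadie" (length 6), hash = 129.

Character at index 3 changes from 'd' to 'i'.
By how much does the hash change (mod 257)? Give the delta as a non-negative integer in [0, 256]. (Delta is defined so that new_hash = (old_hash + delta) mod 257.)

Answer: 91

Derivation:
Delta formula: (val(new) - val(old)) * B^(n-1-k) mod M
  val('i') - val('d') = 9 - 4 = 5
  B^(n-1-k) = 11^2 mod 257 = 121
  Delta = 5 * 121 mod 257 = 91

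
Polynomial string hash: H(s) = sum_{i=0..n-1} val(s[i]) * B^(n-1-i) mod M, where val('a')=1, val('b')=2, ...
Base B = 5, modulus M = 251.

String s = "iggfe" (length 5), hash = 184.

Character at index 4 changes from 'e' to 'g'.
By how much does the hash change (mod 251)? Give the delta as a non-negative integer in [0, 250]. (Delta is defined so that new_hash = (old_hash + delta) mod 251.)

Answer: 2

Derivation:
Delta formula: (val(new) - val(old)) * B^(n-1-k) mod M
  val('g') - val('e') = 7 - 5 = 2
  B^(n-1-k) = 5^0 mod 251 = 1
  Delta = 2 * 1 mod 251 = 2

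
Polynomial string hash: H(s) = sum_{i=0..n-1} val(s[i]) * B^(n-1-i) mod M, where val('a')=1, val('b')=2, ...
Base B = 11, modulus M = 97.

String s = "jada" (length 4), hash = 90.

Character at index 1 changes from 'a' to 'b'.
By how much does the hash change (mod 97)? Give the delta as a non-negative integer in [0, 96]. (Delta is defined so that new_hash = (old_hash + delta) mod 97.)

Delta formula: (val(new) - val(old)) * B^(n-1-k) mod M
  val('b') - val('a') = 2 - 1 = 1
  B^(n-1-k) = 11^2 mod 97 = 24
  Delta = 1 * 24 mod 97 = 24

Answer: 24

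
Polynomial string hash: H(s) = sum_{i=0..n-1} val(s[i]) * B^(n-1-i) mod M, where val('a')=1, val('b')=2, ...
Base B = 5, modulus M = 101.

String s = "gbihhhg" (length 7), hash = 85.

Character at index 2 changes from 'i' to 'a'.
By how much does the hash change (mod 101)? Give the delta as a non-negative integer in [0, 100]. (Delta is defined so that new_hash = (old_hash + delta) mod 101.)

Answer: 50

Derivation:
Delta formula: (val(new) - val(old)) * B^(n-1-k) mod M
  val('a') - val('i') = 1 - 9 = -8
  B^(n-1-k) = 5^4 mod 101 = 19
  Delta = -8 * 19 mod 101 = 50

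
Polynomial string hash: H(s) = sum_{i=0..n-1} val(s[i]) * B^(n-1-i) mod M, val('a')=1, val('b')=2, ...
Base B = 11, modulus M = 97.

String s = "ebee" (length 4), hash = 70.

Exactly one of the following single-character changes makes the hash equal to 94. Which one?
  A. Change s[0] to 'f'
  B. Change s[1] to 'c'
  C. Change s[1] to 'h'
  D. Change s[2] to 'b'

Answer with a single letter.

Option A: s[0]='e'->'f', delta=(6-5)*11^3 mod 97 = 70, hash=70+70 mod 97 = 43
Option B: s[1]='b'->'c', delta=(3-2)*11^2 mod 97 = 24, hash=70+24 mod 97 = 94 <-- target
Option C: s[1]='b'->'h', delta=(8-2)*11^2 mod 97 = 47, hash=70+47 mod 97 = 20
Option D: s[2]='e'->'b', delta=(2-5)*11^1 mod 97 = 64, hash=70+64 mod 97 = 37

Answer: B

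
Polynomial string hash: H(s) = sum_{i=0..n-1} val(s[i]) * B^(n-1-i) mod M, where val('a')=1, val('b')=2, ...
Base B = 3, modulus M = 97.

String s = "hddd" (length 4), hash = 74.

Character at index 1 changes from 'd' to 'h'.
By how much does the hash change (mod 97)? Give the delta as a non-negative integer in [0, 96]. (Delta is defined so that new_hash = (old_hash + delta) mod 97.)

Answer: 36

Derivation:
Delta formula: (val(new) - val(old)) * B^(n-1-k) mod M
  val('h') - val('d') = 8 - 4 = 4
  B^(n-1-k) = 3^2 mod 97 = 9
  Delta = 4 * 9 mod 97 = 36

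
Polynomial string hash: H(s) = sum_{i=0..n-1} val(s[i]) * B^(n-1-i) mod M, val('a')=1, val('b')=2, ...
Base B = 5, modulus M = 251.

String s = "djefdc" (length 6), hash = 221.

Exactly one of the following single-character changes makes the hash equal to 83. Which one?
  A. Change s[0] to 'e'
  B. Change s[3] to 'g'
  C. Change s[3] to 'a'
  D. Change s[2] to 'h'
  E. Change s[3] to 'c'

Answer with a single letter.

Option A: s[0]='d'->'e', delta=(5-4)*5^5 mod 251 = 113, hash=221+113 mod 251 = 83 <-- target
Option B: s[3]='f'->'g', delta=(7-6)*5^2 mod 251 = 25, hash=221+25 mod 251 = 246
Option C: s[3]='f'->'a', delta=(1-6)*5^2 mod 251 = 126, hash=221+126 mod 251 = 96
Option D: s[2]='e'->'h', delta=(8-5)*5^3 mod 251 = 124, hash=221+124 mod 251 = 94
Option E: s[3]='f'->'c', delta=(3-6)*5^2 mod 251 = 176, hash=221+176 mod 251 = 146

Answer: A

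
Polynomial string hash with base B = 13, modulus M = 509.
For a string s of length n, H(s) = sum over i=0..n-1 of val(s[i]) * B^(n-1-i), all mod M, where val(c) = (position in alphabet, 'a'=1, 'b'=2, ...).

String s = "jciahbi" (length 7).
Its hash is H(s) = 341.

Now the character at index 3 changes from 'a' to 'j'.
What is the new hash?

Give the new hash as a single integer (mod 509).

Answer: 263

Derivation:
val('a') = 1, val('j') = 10
Position k = 3, exponent = n-1-k = 3
B^3 mod M = 13^3 mod 509 = 161
Delta = (10 - 1) * 161 mod 509 = 431
New hash = (341 + 431) mod 509 = 263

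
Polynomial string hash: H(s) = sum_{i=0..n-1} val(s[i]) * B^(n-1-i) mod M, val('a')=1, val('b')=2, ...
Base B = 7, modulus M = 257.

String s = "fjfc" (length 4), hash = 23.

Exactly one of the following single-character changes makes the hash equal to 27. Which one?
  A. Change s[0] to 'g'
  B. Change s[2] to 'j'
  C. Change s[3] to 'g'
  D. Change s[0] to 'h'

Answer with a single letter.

Answer: C

Derivation:
Option A: s[0]='f'->'g', delta=(7-6)*7^3 mod 257 = 86, hash=23+86 mod 257 = 109
Option B: s[2]='f'->'j', delta=(10-6)*7^1 mod 257 = 28, hash=23+28 mod 257 = 51
Option C: s[3]='c'->'g', delta=(7-3)*7^0 mod 257 = 4, hash=23+4 mod 257 = 27 <-- target
Option D: s[0]='f'->'h', delta=(8-6)*7^3 mod 257 = 172, hash=23+172 mod 257 = 195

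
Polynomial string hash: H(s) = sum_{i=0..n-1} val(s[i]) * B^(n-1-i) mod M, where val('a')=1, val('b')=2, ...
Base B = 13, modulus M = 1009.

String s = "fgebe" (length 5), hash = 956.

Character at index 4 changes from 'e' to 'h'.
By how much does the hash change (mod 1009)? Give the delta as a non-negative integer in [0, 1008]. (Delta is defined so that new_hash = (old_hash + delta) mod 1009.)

Answer: 3

Derivation:
Delta formula: (val(new) - val(old)) * B^(n-1-k) mod M
  val('h') - val('e') = 8 - 5 = 3
  B^(n-1-k) = 13^0 mod 1009 = 1
  Delta = 3 * 1 mod 1009 = 3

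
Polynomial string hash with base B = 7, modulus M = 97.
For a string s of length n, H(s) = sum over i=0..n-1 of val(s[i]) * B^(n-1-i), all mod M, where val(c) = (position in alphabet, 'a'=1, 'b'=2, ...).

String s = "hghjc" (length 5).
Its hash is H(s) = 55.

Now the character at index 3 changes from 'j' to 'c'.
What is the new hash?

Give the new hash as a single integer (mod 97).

Answer: 6

Derivation:
val('j') = 10, val('c') = 3
Position k = 3, exponent = n-1-k = 1
B^1 mod M = 7^1 mod 97 = 7
Delta = (3 - 10) * 7 mod 97 = 48
New hash = (55 + 48) mod 97 = 6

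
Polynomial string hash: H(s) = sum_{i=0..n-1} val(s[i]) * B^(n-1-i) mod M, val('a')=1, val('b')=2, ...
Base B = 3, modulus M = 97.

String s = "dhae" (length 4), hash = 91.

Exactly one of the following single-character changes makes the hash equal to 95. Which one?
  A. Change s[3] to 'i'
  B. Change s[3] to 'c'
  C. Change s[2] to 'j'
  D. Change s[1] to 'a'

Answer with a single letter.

Answer: A

Derivation:
Option A: s[3]='e'->'i', delta=(9-5)*3^0 mod 97 = 4, hash=91+4 mod 97 = 95 <-- target
Option B: s[3]='e'->'c', delta=(3-5)*3^0 mod 97 = 95, hash=91+95 mod 97 = 89
Option C: s[2]='a'->'j', delta=(10-1)*3^1 mod 97 = 27, hash=91+27 mod 97 = 21
Option D: s[1]='h'->'a', delta=(1-8)*3^2 mod 97 = 34, hash=91+34 mod 97 = 28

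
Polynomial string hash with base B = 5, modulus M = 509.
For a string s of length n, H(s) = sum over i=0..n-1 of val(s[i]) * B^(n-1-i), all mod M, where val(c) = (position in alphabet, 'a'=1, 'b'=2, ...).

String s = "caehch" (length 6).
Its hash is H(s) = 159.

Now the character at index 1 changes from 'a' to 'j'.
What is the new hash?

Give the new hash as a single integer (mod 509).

Answer: 185

Derivation:
val('a') = 1, val('j') = 10
Position k = 1, exponent = n-1-k = 4
B^4 mod M = 5^4 mod 509 = 116
Delta = (10 - 1) * 116 mod 509 = 26
New hash = (159 + 26) mod 509 = 185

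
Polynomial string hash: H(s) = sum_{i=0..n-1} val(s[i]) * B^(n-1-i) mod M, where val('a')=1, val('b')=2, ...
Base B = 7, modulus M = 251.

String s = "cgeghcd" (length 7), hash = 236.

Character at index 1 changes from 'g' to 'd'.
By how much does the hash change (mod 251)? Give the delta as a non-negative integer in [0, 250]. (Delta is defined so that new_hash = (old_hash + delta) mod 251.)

Delta formula: (val(new) - val(old)) * B^(n-1-k) mod M
  val('d') - val('g') = 4 - 7 = -3
  B^(n-1-k) = 7^5 mod 251 = 241
  Delta = -3 * 241 mod 251 = 30

Answer: 30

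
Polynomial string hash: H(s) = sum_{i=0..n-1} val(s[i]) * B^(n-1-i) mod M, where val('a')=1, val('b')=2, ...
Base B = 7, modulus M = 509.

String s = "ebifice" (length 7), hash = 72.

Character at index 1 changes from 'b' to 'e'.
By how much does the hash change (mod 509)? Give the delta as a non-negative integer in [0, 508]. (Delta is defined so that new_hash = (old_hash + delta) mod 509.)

Delta formula: (val(new) - val(old)) * B^(n-1-k) mod M
  val('e') - val('b') = 5 - 2 = 3
  B^(n-1-k) = 7^5 mod 509 = 10
  Delta = 3 * 10 mod 509 = 30

Answer: 30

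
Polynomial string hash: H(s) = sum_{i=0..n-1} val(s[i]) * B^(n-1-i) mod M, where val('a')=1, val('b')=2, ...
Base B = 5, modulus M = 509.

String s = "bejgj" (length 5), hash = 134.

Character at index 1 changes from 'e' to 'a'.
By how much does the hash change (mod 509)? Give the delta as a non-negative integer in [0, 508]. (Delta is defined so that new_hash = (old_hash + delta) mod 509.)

Answer: 9

Derivation:
Delta formula: (val(new) - val(old)) * B^(n-1-k) mod M
  val('a') - val('e') = 1 - 5 = -4
  B^(n-1-k) = 5^3 mod 509 = 125
  Delta = -4 * 125 mod 509 = 9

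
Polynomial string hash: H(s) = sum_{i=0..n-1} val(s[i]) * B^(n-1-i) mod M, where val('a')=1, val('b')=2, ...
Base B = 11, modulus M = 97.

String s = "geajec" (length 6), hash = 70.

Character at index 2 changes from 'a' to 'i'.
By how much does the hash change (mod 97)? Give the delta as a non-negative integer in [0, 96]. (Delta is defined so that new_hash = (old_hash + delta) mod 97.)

Answer: 75

Derivation:
Delta formula: (val(new) - val(old)) * B^(n-1-k) mod M
  val('i') - val('a') = 9 - 1 = 8
  B^(n-1-k) = 11^3 mod 97 = 70
  Delta = 8 * 70 mod 97 = 75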